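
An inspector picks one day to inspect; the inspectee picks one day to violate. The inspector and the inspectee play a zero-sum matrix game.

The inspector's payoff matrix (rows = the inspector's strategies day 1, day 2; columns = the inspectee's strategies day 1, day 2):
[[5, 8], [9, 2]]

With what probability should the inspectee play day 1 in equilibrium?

Row minima are 5 and 2, so the inspector's maximin is 5; column maxima are 9 and 8, so the inspectee's minimax is 8. These differ, so the equilibrium is in mixed strategies.
Let the inspectee play day 1 with probability q. The inspector is indifferent when 5q + 8(1−q) = 9q + 2(1−q), giving q = 3/5.

3/5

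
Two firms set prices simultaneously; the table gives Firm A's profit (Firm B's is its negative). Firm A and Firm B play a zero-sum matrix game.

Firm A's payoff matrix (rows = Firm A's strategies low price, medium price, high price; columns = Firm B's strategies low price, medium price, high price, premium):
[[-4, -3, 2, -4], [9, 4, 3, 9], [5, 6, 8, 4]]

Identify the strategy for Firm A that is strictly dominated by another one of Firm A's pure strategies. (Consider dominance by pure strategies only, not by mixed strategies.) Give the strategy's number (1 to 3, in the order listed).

Compare low price with medium price: 9 > -4, 4 > -3, 3 > 2, 9 > -4.
So medium price strictly dominates low price for Firm A; low price is strictly dominated.

1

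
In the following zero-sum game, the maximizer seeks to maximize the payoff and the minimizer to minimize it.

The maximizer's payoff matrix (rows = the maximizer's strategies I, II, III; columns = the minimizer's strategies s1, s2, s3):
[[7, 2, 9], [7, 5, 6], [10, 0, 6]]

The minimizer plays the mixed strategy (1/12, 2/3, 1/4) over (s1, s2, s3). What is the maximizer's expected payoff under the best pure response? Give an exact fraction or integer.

65/12

I: (7)·(1/12) + (2)·(2/3) + (9)·(1/4) = 25/6.
II: (7)·(1/12) + (5)·(2/3) + (6)·(1/4) = 65/12.
III: (10)·(1/12) + (0)·(2/3) + (6)·(1/4) = 7/3.
The best pure response is II with expected payoff 65/12.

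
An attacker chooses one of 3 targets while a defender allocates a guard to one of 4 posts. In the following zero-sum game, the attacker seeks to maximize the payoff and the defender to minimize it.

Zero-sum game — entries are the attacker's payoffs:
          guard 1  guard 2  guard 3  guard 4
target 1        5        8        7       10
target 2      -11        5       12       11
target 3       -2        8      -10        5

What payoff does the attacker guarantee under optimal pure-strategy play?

5

Row minima: 5, -11, -10 → the attacker's maximin is 5.
Column maxima: 5, 8, 12, 11 → the defender's minimax is 5.
They coincide at (target 1, guard 1), so the value is 5.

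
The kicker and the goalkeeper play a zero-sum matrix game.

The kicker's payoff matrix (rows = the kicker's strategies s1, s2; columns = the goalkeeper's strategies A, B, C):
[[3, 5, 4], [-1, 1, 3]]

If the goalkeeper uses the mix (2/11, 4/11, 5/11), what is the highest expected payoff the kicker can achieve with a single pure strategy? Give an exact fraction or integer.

s1: (3)·(2/11) + (5)·(4/11) + (4)·(5/11) = 46/11.
s2: (-1)·(2/11) + (1)·(4/11) + (3)·(5/11) = 17/11.
The best pure response is s1 with expected payoff 46/11.

46/11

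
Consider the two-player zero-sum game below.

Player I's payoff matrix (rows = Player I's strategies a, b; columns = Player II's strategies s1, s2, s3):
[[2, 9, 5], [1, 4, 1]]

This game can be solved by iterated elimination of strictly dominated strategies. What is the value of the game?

2

Row b is strictly dominated by row a (2>1, 9>4, 5>1); eliminate b.
Column s2 is strictly dominated by s1 for Player II (2<9); eliminate s2.
Column s3 is strictly dominated by s1 for Player II (2<5); eliminate s3.
Only (a, s1) remains, with payoff 2.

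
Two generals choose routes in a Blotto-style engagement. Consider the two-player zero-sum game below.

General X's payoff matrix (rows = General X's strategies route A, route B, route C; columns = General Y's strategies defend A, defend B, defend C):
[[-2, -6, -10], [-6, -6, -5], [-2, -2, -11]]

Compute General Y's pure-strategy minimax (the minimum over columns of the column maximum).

The worst case (largest entry) in each column is defend A: -2, defend B: -2, defend C: -5.
The best (smallest) of these is -5.

-5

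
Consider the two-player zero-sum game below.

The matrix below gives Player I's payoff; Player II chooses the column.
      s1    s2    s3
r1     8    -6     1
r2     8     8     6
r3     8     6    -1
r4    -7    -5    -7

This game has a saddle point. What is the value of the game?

Row minima: -6, 6, -1, -7 → Player I's maximin is 6.
Column maxima: 8, 8, 6 → Player II's minimax is 6.
They coincide at (r2, s3), so the value is 6.

6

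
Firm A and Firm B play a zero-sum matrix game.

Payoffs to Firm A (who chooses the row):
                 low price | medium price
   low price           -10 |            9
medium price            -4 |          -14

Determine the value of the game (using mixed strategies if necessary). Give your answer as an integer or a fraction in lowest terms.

-176/29

Row minima are -10 and -14, so Firm A's maximin is -10; column maxima are -4 and 9, so Firm B's minimax is -4. These differ, so the equilibrium is in mixed strategies.
Let Firm A play low price with probability p. Firm B is indifferent when −10p − 4(1−p) = 9p − 14(1−p), giving p = 10/29.
Let Firm B play low price with probability q. Firm A is indifferent when −10q + 9(1−q) = −4q − 14(1−q), giving q = 23/29.
The value is -10·(23/29) + (9)·(6/29) = -176/29.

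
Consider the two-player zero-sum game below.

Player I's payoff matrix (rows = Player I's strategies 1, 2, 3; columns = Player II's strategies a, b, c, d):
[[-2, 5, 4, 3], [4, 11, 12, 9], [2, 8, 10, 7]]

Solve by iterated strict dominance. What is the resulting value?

Row 1 is strictly dominated by row 2 (4>-2, 11>5, 12>4, 9>3); eliminate 1.
Column c is strictly dominated by a for Player II (4<12, 2<10); eliminate c.
Column b is strictly dominated by a for Player II (4<11, 2<8); eliminate b.
Column d is strictly dominated by a for Player II (4<9, 2<7); eliminate d.
Row 3 is strictly dominated by row 2 (4>2); eliminate 3.
Only (2, a) remains, with payoff 4.

4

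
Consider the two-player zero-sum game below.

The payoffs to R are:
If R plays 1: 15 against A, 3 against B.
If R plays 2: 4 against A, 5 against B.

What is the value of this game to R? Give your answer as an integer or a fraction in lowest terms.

63/13

Row minima are 3 and 4, so R's maximin is 4; column maxima are 15 and 5, so C's minimax is 5. These differ, so the equilibrium is in mixed strategies.
Let R play 1 with probability p. C is indifferent when 15p + 4(1−p) = 3p + 5(1−p), giving p = 1/13.
Let C play A with probability q. R is indifferent when 15q + 3(1−q) = 4q + 5(1−q), giving q = 2/13.
The value is 15·(2/13) + (3)·(11/13) = 63/13.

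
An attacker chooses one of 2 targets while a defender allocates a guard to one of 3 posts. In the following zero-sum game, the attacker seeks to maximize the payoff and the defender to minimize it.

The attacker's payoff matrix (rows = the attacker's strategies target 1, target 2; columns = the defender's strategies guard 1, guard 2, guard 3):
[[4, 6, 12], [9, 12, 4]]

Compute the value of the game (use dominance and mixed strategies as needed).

92/13

Column guard 2 is strictly dominated by guard 1 for the defender (it gives the attacker more in every row).
The remaining 2×2 game on (target 1, target 2) × (guard 1, guard 3) has no saddle point. Let the attacker play target 1 with probability p; indifference gives 4p + 9(1−p) = 12p + 4(1−p), so p = 5/13.
Similarly the defender's optimal q on guard 1 is 8/13, and the value is 4·(8/13) + (12)·(5/13) = 92/13.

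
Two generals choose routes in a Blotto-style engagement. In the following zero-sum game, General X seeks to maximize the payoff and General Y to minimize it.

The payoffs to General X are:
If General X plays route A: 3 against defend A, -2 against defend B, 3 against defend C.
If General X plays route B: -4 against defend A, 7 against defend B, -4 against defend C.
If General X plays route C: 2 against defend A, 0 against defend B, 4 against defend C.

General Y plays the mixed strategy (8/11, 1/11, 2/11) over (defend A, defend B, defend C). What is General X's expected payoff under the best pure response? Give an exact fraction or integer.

28/11

route A: (3)·(8/11) + (-2)·(1/11) + (3)·(2/11) = 28/11.
route B: (-4)·(8/11) + (7)·(1/11) + (-4)·(2/11) = -3.
route C: (2)·(8/11) + (0)·(1/11) + (4)·(2/11) = 24/11.
The best pure response is route A with expected payoff 28/11.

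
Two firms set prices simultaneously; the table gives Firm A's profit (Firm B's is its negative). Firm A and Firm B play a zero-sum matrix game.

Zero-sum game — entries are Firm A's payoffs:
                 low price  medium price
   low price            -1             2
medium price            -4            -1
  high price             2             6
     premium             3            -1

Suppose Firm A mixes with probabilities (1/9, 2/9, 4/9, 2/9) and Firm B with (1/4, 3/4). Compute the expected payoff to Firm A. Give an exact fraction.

71/36

Against (1/4, 3/4), each row's expected payoff is low price: 5/4; medium price: -7/4; high price: 5; premium: 0.
Taking the (1/9, 2/9, 4/9, 2/9)-weighted average: (1/9)·(5/4) + (2/9)·(-7/4) + (4/9)·(5) + (2/9)·(0) = 71/36.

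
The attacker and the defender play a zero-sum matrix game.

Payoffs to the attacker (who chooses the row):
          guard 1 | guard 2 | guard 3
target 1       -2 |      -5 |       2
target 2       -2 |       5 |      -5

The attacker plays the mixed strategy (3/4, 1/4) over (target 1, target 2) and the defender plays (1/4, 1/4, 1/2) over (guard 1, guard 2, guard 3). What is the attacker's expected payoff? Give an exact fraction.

Against (1/4, 1/4, 1/2), each row's expected payoff is target 1: -3/4; target 2: -7/4.
Taking the (3/4, 1/4)-weighted average: (3/4)·(-3/4) + (1/4)·(-7/4) = -1.

-1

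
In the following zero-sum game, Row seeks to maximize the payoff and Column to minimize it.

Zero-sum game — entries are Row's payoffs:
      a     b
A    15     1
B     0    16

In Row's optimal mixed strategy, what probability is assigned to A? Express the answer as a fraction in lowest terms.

8/15

Row minima are 1 and 0, so Row's maximin is 1; column maxima are 15 and 16, so Column's minimax is 15. These differ, so the equilibrium is in mixed strategies.
Let Row play A with probability p. Column is indifferent when 15p = p + 16(1−p), giving p = 8/15.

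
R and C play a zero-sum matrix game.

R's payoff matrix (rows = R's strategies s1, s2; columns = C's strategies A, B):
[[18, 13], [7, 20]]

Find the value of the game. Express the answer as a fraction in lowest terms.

Row minima are 13 and 7, so R's maximin is 13; column maxima are 18 and 20, so C's minimax is 18. These differ, so the equilibrium is in mixed strategies.
Let R play s1 with probability p. C is indifferent when 18p + 7(1−p) = 13p + 20(1−p), giving p = 13/18.
Let C play A with probability q. R is indifferent when 18q + 13(1−q) = 7q + 20(1−q), giving q = 7/18.
The value is 18·(7/18) + (13)·(11/18) = 269/18.

269/18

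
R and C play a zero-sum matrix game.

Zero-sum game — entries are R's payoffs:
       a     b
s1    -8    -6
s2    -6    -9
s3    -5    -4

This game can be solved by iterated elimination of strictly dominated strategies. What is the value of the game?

Row s2 is strictly dominated by row s3 (-5>-6, -4>-9); eliminate s2.
Column b is strictly dominated by a for C (-8<-6, -5<-4); eliminate b.
Row s1 is strictly dominated by row s3 (-5>-8); eliminate s1.
Only (s3, a) remains, with payoff -5.

-5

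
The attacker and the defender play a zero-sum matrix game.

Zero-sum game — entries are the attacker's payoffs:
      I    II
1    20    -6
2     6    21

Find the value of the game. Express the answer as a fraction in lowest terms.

Row minima are -6 and 6, so the attacker's maximin is 6; column maxima are 20 and 21, so the defender's minimax is 20. These differ, so the equilibrium is in mixed strategies.
Let the attacker play 1 with probability p. The defender is indifferent when 20p + 6(1−p) = −6p + 21(1−p), giving p = 15/41.
Let the defender play I with probability q. The attacker is indifferent when 20q − 6(1−q) = 6q + 21(1−q), giving q = 27/41.
The value is 20·(27/41) + (-6)·(14/41) = 456/41.

456/41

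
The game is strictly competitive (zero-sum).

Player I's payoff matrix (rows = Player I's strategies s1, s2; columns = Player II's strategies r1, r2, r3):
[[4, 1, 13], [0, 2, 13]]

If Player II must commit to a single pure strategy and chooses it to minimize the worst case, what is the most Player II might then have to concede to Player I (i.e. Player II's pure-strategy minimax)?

The worst case (largest entry) in each column is r1: 4, r2: 2, r3: 13.
The best (smallest) of these is 2.

2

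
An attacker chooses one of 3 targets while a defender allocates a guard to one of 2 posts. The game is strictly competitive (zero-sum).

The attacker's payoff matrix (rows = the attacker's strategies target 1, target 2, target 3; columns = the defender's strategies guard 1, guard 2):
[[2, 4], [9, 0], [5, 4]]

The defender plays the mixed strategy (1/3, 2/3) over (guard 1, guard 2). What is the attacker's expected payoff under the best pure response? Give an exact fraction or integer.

13/3

target 1: (2)·(1/3) + (4)·(2/3) = 10/3.
target 2: (9)·(1/3) + (0)·(2/3) = 3.
target 3: (5)·(1/3) + (4)·(2/3) = 13/3.
The best pure response is target 3 with expected payoff 13/3.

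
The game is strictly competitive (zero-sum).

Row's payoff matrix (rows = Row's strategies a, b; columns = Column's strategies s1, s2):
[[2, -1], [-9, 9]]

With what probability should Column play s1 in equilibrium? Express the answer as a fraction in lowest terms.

10/21

Row minima are -1 and -9, so Row's maximin is -1; column maxima are 2 and 9, so Column's minimax is 2. These differ, so the equilibrium is in mixed strategies.
Let Column play s1 with probability q. Row is indifferent when 2q − (1−q) = −9q + 9(1−q), giving q = 10/21.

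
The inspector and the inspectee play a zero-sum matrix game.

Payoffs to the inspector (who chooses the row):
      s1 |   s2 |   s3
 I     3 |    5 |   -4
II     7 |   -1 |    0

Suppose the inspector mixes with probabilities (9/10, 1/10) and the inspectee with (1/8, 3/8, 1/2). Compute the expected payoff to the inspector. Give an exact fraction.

Against (1/8, 3/8, 1/2), each row's expected payoff is I: 1/4; II: 1/2.
Taking the (9/10, 1/10)-weighted average: (9/10)·(1/4) + (1/10)·(1/2) = 11/40.

11/40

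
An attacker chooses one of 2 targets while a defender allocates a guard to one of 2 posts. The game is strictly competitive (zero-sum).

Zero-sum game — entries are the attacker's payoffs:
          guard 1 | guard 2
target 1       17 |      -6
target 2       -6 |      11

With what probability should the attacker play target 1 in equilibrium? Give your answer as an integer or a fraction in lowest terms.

Row minima are -6 and -6, so the attacker's maximin is -6; column maxima are 17 and 11, so the defender's minimax is 11. These differ, so the equilibrium is in mixed strategies.
Let the attacker play target 1 with probability p. The defender is indifferent when 17p − 6(1−p) = −6p + 11(1−p), giving p = 17/40.

17/40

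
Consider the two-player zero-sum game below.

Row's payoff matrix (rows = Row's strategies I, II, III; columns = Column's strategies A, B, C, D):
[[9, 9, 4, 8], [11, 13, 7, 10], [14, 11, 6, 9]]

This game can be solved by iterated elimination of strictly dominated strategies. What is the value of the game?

Column B is strictly dominated by C for Column (4<9, 7<13, 6<11); eliminate B.
Column A is strictly dominated by C for Column (4<9, 7<11, 6<14); eliminate A.
Column D is strictly dominated by C for Column (4<8, 7<10, 6<9); eliminate D.
Row I is strictly dominated by row II (7>4); eliminate I.
Row III is strictly dominated by row II (7>6); eliminate III.
Only (II, C) remains, with payoff 7.

7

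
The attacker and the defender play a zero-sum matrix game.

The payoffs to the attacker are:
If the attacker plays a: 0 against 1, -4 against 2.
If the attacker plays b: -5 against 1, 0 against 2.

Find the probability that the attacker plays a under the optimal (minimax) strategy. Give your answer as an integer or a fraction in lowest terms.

Row minima are -4 and -5, so the attacker's maximin is -4; column maxima are 0 and 0, so the defender's minimax is 0. These differ, so the equilibrium is in mixed strategies.
Let the attacker play a with probability p. The defender is indifferent when −5(1−p) = −4p, giving p = 5/9.

5/9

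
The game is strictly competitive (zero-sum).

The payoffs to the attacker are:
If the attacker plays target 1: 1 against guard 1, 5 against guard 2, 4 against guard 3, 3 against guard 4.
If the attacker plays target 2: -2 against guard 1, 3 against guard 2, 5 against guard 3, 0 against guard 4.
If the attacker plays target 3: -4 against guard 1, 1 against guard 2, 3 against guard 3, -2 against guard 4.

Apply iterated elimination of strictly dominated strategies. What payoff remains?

1

Row target 3 is strictly dominated by row target 1 (1>-4, 5>1, 4>3, 3>-2); eliminate target 3.
Column guard 4 is strictly dominated by guard 1 for the defender (1<3, -2<0); eliminate guard 4.
Column guard 2 is strictly dominated by guard 1 for the defender (1<5, -2<3); eliminate guard 2.
Column guard 3 is strictly dominated by guard 1 for the defender (1<4, -2<5); eliminate guard 3.
Row target 2 is strictly dominated by row target 1 (1>-2); eliminate target 2.
Only (target 1, guard 1) remains, with payoff 1.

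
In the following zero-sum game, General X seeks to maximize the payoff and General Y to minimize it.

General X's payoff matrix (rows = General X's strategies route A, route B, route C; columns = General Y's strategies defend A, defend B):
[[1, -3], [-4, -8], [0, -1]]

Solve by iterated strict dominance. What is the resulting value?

Column defend A is strictly dominated by defend B for General Y (-3<1, -8<-4, -1<0); eliminate defend A.
Row route A is strictly dominated by row route C (-1>-3); eliminate route A.
Row route B is strictly dominated by row route C (-1>-8); eliminate route B.
Only (route C, defend B) remains, with payoff -1.

-1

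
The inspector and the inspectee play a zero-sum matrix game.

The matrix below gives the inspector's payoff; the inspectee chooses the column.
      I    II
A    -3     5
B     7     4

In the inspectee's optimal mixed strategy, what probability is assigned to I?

1/11

Row minima are -3 and 4, so the inspector's maximin is 4; column maxima are 7 and 5, so the inspectee's minimax is 5. These differ, so the equilibrium is in mixed strategies.
Let the inspectee play I with probability q. The inspector is indifferent when −3q + 5(1−q) = 7q + 4(1−q), giving q = 1/11.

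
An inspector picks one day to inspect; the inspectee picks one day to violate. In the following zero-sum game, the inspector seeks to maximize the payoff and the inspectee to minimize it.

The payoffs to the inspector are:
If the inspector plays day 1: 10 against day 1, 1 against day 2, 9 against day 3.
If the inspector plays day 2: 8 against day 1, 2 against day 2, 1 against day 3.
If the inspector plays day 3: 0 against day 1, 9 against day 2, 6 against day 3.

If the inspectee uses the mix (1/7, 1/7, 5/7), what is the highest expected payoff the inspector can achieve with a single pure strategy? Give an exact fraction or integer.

day 1: (10)·(1/7) + (1)·(1/7) + (9)·(5/7) = 8.
day 2: (8)·(1/7) + (2)·(1/7) + (1)·(5/7) = 15/7.
day 3: (0)·(1/7) + (9)·(1/7) + (6)·(5/7) = 39/7.
The best pure response is day 1 with expected payoff 8.

8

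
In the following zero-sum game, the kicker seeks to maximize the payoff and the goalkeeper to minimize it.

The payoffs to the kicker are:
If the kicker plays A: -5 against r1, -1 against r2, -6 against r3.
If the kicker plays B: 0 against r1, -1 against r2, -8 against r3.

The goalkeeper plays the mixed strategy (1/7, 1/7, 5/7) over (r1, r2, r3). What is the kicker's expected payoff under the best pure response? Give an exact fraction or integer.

A: (-5)·(1/7) + (-1)·(1/7) + (-6)·(5/7) = -36/7.
B: (0)·(1/7) + (-1)·(1/7) + (-8)·(5/7) = -41/7.
The best pure response is A with expected payoff -36/7.

-36/7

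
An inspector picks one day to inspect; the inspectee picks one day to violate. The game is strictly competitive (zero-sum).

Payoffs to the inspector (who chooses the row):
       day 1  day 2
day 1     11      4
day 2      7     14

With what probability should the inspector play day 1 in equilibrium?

1/2

Row minima are 4 and 7, so the inspector's maximin is 7; column maxima are 11 and 14, so the inspectee's minimax is 11. These differ, so the equilibrium is in mixed strategies.
Let the inspector play day 1 with probability p. The inspectee is indifferent when 11p + 7(1−p) = 4p + 14(1−p), giving p = 1/2.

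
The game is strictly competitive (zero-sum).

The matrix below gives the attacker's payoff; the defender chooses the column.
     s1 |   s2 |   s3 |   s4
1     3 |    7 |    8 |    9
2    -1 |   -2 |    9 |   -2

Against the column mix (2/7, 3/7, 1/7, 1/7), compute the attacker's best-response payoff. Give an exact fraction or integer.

1: (3)·(2/7) + (7)·(3/7) + (8)·(1/7) + (9)·(1/7) = 44/7.
2: (-1)·(2/7) + (-2)·(3/7) + (9)·(1/7) + (-2)·(1/7) = -1/7.
The best pure response is 1 with expected payoff 44/7.

44/7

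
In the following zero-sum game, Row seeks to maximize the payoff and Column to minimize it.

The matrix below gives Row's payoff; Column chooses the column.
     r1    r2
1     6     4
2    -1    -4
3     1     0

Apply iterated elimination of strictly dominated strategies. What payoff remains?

4

Column r1 is strictly dominated by r2 for Column (4<6, -4<-1, 0<1); eliminate r1.
Row 2 is strictly dominated by row 1 (4>-4); eliminate 2.
Row 3 is strictly dominated by row 1 (4>0); eliminate 3.
Only (1, r2) remains, with payoff 4.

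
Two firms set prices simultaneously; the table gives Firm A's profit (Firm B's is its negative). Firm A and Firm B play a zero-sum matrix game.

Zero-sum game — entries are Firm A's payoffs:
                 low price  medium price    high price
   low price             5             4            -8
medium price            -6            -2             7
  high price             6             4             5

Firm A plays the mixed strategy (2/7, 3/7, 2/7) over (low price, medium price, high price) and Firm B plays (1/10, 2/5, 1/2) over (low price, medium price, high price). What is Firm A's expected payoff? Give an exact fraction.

Against (1/10, 2/5, 1/2), each row's expected payoff is low price: -19/10; medium price: 21/10; high price: 47/10.
Taking the (2/7, 3/7, 2/7)-weighted average: (2/7)·(-19/10) + (3/7)·(21/10) + (2/7)·(47/10) = 17/10.

17/10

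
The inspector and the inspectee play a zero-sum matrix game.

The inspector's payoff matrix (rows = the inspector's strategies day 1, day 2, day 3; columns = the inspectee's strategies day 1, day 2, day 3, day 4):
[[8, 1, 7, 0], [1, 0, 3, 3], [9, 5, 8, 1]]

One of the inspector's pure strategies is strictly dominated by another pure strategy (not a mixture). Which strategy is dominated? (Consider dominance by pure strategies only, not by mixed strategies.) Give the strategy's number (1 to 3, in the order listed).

1

Compare day 1 with day 3: 9 > 8, 5 > 1, 8 > 7, 1 > 0.
So day 3 strictly dominates day 1 for the inspector; day 1 is strictly dominated.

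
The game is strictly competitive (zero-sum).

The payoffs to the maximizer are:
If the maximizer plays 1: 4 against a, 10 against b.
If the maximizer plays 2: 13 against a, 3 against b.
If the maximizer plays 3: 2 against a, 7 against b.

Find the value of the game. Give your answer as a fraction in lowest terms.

Row 3 is strictly dominated by row 1, so the maximizer never plays it.
The remaining 2×2 game on (1, 2) × (a, b) has no saddle point. Let the maximizer play 1 with probability p; indifference gives 4p + 13(1−p) = 10p + 3(1−p), so p = 5/8.
Similarly the minimizer's optimal q on a is 7/16, and the value is 4·(7/16) + (10)·(9/16) = 59/8.

59/8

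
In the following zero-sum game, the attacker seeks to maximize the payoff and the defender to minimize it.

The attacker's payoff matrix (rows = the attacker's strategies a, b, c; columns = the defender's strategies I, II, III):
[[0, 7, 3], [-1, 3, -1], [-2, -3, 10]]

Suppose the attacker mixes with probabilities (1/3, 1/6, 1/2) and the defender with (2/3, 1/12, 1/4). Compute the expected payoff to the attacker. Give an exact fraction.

Against (2/3, 1/12, 1/4), each row's expected payoff is a: 4/3; b: -2/3; c: 11/12.
Taking the (1/3, 1/6, 1/2)-weighted average: (1/3)·(4/3) + (1/6)·(-2/3) + (1/2)·(11/12) = 19/24.

19/24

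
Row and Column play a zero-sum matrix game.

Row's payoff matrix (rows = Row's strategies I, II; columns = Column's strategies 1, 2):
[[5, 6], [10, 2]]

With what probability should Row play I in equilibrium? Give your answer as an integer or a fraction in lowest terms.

8/9

Row minima are 5 and 2, so Row's maximin is 5; column maxima are 10 and 6, so Column's minimax is 6. These differ, so the equilibrium is in mixed strategies.
Let Row play I with probability p. Column is indifferent when 5p + 10(1−p) = 6p + 2(1−p), giving p = 8/9.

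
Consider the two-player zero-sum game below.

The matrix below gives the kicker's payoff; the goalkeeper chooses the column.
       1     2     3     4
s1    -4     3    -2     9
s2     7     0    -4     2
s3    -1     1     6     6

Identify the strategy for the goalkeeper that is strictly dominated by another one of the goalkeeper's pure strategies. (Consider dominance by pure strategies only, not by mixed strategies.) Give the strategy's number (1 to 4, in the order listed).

4

The goalkeeper prefers columns that give the kicker less. Compare 4 with 2: 3 < 9, 0 < 2, 1 < 6.
So 2 strictly dominates 4 for the goalkeeper; 4 is strictly dominated.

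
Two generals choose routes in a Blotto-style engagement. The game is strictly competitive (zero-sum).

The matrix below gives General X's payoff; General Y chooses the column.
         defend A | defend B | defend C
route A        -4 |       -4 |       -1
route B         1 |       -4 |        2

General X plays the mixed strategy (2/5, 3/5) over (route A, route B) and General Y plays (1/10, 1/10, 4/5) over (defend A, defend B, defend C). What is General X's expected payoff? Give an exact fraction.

7/50

Against (1/10, 1/10, 4/5), each row's expected payoff is route A: -8/5; route B: 13/10.
Taking the (2/5, 3/5)-weighted average: (2/5)·(-8/5) + (3/5)·(13/10) = 7/50.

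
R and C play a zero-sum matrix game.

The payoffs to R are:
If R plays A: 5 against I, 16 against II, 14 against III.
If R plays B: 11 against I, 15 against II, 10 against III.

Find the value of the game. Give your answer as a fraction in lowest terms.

52/5

Column II is strictly dominated by III for C (it gives R more in every row).
The remaining 2×2 game on (A, B) × (I, III) has no saddle point. Let R play A with probability p; indifference gives 5p + 11(1−p) = 14p + 10(1−p), so p = 1/10.
Similarly C's optimal q on I is 2/5, and the value is 5·(2/5) + (14)·(3/5) = 52/5.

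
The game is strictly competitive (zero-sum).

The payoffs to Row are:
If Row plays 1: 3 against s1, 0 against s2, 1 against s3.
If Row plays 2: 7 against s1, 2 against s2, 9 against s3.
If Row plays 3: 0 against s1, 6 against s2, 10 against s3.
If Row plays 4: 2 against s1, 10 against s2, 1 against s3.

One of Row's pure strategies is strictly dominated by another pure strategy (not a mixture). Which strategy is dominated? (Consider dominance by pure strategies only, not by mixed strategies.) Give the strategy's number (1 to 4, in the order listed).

1

Compare 1 with 2: 7 > 3, 2 > 0, 9 > 1.
So 2 strictly dominates 1 for Row; 1 is strictly dominated.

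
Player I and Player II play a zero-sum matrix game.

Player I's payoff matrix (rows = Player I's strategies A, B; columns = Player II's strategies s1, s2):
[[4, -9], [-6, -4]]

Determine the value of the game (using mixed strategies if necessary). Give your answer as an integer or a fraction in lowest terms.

-14/3

Row minima are -9 and -6, so Player I's maximin is -6; column maxima are 4 and -4, so Player II's minimax is -4. These differ, so the equilibrium is in mixed strategies.
Let Player I play A with probability p. Player II is indifferent when 4p − 6(1−p) = −9p − 4(1−p), giving p = 2/15.
Let Player II play s1 with probability q. Player I is indifferent when 4q − 9(1−q) = −6q − 4(1−q), giving q = 1/3.
The value is 4·(1/3) + (-9)·(2/3) = -14/3.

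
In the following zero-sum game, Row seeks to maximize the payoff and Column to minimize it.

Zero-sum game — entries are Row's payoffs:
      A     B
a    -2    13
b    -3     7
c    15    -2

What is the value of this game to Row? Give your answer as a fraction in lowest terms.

191/32

Row b is strictly dominated by row a, so Row never plays it.
The remaining 2×2 game on (a, c) × (A, B) has no saddle point. Let Row play a with probability p; indifference gives −2p + 15(1−p) = 13p − 2(1−p), so p = 17/32.
Similarly Column's optimal q on A is 15/32, and the value is -2·(15/32) + (13)·(17/32) = 191/32.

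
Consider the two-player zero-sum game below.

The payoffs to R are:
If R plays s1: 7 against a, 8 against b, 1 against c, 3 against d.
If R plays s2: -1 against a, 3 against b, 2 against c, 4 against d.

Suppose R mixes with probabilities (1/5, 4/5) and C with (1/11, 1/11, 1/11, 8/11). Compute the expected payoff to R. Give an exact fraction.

184/55

Against (1/11, 1/11, 1/11, 8/11), each row's expected payoff is s1: 40/11; s2: 36/11.
Taking the (1/5, 4/5)-weighted average: (1/5)·(40/11) + (4/5)·(36/11) = 184/55.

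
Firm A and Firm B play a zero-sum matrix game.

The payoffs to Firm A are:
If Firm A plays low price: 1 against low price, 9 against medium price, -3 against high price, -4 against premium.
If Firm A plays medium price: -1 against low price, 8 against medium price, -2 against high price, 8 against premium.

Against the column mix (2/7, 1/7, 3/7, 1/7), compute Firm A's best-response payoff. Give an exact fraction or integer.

low price: (1)·(2/7) + (9)·(1/7) + (-3)·(3/7) + (-4)·(1/7) = -2/7.
medium price: (-1)·(2/7) + (8)·(1/7) + (-2)·(3/7) + (8)·(1/7) = 8/7.
The best pure response is medium price with expected payoff 8/7.

8/7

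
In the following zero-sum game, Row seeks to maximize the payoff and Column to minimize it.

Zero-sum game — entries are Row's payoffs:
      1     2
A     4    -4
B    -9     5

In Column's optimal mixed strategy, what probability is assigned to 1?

Row minima are -4 and -9, so Row's maximin is -4; column maxima are 4 and 5, so Column's minimax is 4. These differ, so the equilibrium is in mixed strategies.
Let Column play 1 with probability q. Row is indifferent when 4q − 4(1−q) = −9q + 5(1−q), giving q = 9/22.

9/22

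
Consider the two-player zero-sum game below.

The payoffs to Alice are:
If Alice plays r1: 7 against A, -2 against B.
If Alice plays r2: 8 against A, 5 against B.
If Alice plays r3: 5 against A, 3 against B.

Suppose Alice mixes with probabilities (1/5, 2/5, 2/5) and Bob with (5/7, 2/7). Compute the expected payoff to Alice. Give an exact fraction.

Against (5/7, 2/7), each row's expected payoff is r1: 31/7; r2: 50/7; r3: 31/7.
Taking the (1/5, 2/5, 2/5)-weighted average: (1/5)·(31/7) + (2/5)·(50/7) + (2/5)·(31/7) = 193/35.

193/35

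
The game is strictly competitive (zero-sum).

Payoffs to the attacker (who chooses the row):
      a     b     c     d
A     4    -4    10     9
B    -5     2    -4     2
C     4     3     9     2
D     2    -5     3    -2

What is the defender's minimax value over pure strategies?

The worst case (largest entry) in each column is a: 4, b: 3, c: 10, d: 9.
The best (smallest) of these is 3.

3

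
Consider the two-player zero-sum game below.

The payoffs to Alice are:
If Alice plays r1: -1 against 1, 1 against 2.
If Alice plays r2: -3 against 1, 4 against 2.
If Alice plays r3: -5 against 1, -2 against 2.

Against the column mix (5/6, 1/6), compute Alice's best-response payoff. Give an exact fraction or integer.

-2/3

r1: (-1)·(5/6) + (1)·(1/6) = -2/3.
r2: (-3)·(5/6) + (4)·(1/6) = -11/6.
r3: (-5)·(5/6) + (-2)·(1/6) = -9/2.
The best pure response is r1 with expected payoff -2/3.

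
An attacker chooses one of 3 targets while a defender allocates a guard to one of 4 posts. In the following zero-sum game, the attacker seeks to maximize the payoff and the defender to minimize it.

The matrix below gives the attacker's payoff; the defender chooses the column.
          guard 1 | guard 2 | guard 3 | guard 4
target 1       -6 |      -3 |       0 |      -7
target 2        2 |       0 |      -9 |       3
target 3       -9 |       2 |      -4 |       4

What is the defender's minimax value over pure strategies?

The worst case (largest entry) in each column is guard 1: 2, guard 2: 2, guard 3: 0, guard 4: 4.
The best (smallest) of these is 0.

0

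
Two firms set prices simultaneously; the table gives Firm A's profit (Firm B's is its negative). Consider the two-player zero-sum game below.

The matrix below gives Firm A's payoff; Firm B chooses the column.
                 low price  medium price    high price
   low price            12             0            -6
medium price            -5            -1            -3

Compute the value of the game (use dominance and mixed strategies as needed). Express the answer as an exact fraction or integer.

Column medium price is strictly dominated by high price for Firm B (it gives Firm A more in every row).
The remaining 2×2 game on (low price, medium price) × (low price, high price) has no saddle point. Let Firm A play low price with probability p; indifference gives 12p − 5(1−p) = −6p − 3(1−p), so p = 1/10.
Similarly Firm B's optimal q on low price is 3/20, and the value is 12·(3/20) + (-6)·(17/20) = -33/10.

-33/10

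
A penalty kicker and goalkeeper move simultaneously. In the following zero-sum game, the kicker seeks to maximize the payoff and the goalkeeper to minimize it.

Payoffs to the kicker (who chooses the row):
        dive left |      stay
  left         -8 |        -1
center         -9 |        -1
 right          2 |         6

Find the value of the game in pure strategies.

Row minima: -8, -9, 2 → the kicker's maximin is 2.
Column maxima: 2, 6 → the goalkeeper's minimax is 2.
They coincide at (right, dive left), so the value is 2.

2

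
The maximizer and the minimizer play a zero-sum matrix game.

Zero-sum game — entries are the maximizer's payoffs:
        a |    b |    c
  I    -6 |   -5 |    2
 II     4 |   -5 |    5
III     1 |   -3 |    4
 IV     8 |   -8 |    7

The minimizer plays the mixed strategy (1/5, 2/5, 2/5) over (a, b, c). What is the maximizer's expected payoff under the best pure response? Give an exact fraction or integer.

6/5

I: (-6)·(1/5) + (-5)·(2/5) + (2)·(2/5) = -12/5.
II: (4)·(1/5) + (-5)·(2/5) + (5)·(2/5) = 4/5.
III: (1)·(1/5) + (-3)·(2/5) + (4)·(2/5) = 3/5.
IV: (8)·(1/5) + (-8)·(2/5) + (7)·(2/5) = 6/5.
The best pure response is IV with expected payoff 6/5.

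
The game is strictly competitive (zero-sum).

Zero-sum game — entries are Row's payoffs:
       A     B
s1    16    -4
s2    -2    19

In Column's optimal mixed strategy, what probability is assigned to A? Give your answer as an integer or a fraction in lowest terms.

23/41

Row minima are -4 and -2, so Row's maximin is -2; column maxima are 16 and 19, so Column's minimax is 16. These differ, so the equilibrium is in mixed strategies.
Let Column play A with probability q. Row is indifferent when 16q − 4(1−q) = −2q + 19(1−q), giving q = 23/41.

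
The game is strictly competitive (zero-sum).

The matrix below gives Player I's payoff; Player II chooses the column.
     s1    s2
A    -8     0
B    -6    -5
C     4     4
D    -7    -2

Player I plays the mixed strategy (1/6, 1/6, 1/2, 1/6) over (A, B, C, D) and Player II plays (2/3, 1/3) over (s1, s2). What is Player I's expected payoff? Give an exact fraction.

-13/18

Against (2/3, 1/3), each row's expected payoff is A: -16/3; B: -17/3; C: 4; D: -16/3.
Taking the (1/6, 1/6, 1/2, 1/6)-weighted average: (1/6)·(-16/3) + (1/6)·(-17/3) + (1/2)·(4) + (1/6)·(-16/3) = -13/18.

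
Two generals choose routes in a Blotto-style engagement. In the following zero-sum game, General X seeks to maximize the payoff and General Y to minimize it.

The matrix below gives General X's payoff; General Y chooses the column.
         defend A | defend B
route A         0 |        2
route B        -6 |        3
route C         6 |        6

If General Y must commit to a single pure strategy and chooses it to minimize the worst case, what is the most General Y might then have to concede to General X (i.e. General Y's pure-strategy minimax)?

The worst case (largest entry) in each column is defend A: 6, defend B: 6.
The best (smallest) of these is 6.

6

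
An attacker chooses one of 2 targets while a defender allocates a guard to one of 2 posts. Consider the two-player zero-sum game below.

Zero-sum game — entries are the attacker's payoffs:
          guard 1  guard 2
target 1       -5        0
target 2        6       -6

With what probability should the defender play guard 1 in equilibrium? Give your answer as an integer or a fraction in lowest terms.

6/17

Row minima are -5 and -6, so the attacker's maximin is -5; column maxima are 6 and 0, so the defender's minimax is 0. These differ, so the equilibrium is in mixed strategies.
Let the defender play guard 1 with probability q. The attacker is indifferent when −5q = 6q − 6(1−q), giving q = 6/17.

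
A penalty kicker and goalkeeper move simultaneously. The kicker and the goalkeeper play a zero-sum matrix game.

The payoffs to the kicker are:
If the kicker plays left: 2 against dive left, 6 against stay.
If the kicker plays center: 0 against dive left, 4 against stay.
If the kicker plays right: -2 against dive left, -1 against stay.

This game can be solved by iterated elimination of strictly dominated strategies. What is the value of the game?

2

Column stay is strictly dominated by dive left for the goalkeeper (2<6, 0<4, -2<-1); eliminate stay.
Row center is strictly dominated by row left (2>0); eliminate center.
Row right is strictly dominated by row left (2>-2); eliminate right.
Only (left, dive left) remains, with payoff 2.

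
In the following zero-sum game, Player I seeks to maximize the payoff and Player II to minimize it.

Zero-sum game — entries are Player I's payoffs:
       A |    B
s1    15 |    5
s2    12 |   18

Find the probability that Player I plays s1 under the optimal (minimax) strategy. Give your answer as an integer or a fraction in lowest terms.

3/8

Row minima are 5 and 12, so Player I's maximin is 12; column maxima are 15 and 18, so Player II's minimax is 15. These differ, so the equilibrium is in mixed strategies.
Let Player I play s1 with probability p. Player II is indifferent when 15p + 12(1−p) = 5p + 18(1−p), giving p = 3/8.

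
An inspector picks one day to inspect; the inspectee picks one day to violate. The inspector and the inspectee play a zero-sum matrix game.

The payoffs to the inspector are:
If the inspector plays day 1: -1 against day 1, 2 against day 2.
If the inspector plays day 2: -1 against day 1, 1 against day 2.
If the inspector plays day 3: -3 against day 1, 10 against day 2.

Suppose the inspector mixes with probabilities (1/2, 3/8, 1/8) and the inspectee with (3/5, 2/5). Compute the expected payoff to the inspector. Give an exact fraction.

Against (3/5, 2/5), each row's expected payoff is day 1: 1/5; day 2: -1/5; day 3: 11/5.
Taking the (1/2, 3/8, 1/8)-weighted average: (1/2)·(1/5) + (3/8)·(-1/5) + (1/8)·(11/5) = 3/10.

3/10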